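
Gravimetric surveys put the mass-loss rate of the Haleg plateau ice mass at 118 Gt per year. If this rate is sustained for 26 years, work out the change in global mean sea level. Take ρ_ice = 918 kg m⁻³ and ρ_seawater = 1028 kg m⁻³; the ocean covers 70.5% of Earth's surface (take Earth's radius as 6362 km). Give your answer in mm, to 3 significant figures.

≈ 8.32 mm

Total mass lost = 118 Gt/yr × 26 yr = 3068 Gt = 3.068×10^15 kg.
ρ_w = 1028 kg m⁻³, so water volume = 3.068×10^15 / 1028 = 2.984×10^12 m³.
Δh = 2.984×10^12 / 3.59×10^14 = 8.32×10^-3 m = 8.32 mm.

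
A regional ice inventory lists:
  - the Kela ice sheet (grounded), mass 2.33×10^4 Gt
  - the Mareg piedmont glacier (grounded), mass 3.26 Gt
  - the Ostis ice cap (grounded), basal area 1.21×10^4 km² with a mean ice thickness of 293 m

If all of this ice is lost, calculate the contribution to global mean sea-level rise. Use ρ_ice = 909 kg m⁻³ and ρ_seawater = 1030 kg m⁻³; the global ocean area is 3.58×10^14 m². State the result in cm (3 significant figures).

Kela: 2.33×10^4 Gt = 2.330×10^16 kg; dividing by ρ_w = 1030 kg m⁻³ gives 2.262×10^13 m³ of water.
Mareg: 3.26 Gt = 3.260×10^12 kg; dividing by ρ_w = 1030 kg m⁻³ gives 3.165×10^9 m³ of water.
Ostis: ice volume = 1.21×10^4 km² × 293 m = 3545 km³; 3545 × (909/1030) = 3129 km³ of water.
Total added water ≈ 2.575×10^13 m³ over 3.58×10^14 m² → Δh = 0.0719 m = 7.19 cm.

≈ 7.19 cm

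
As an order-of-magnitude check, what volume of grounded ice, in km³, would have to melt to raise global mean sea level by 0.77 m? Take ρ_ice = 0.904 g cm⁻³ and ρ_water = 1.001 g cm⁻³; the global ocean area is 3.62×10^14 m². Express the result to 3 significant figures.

≈ 3.09×10^5 km³

Required water volume = Δh × A = 0.77 m × 3.62×10^14 m² = 2.787×10^14 m³ = 2.787×10^5 km³.
Ice volume = water volume × ρ_w/ρ_ice = 2.787×10^5 × 1001/904 = 3.09×10^5 km³.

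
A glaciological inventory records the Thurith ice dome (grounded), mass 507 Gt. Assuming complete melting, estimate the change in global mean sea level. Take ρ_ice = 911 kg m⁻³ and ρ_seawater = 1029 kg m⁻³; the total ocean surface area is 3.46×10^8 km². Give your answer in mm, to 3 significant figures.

Thurith: 507 Gt = 5.070×10^14 kg; dividing by ρ_w = 1029 kg m⁻³ gives 4.927×10^11 m³ of water.
Spread over 3.46×10^14 m² of ocean, Δh = 4.927×10^11 / 3.46×10^14 = 1.42×10^-3 m = 1.42 mm.

≈ 1.42 mm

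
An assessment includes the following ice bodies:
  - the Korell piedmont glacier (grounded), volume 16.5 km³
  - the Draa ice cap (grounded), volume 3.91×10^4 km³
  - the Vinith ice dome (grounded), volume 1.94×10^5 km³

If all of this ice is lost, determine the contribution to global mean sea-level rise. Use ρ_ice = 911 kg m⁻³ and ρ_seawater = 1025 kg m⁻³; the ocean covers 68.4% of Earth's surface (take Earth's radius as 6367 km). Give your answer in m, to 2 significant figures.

Korell: 16.5 km³ × (911/1025) = 14.66 km³ of water.
Draa: 3.91×10^4 km³ × (911/1025) = 3.475×10^4 km³ of water.
Vinith: 1.94×10^5 km³ × (911/1025) = 1.724×10^5 km³ of water.
Total added water ≈ 2.072×10^14 m³ over 3.48×10^14 m² → Δh = 0.595 m.

≈ 0.59 m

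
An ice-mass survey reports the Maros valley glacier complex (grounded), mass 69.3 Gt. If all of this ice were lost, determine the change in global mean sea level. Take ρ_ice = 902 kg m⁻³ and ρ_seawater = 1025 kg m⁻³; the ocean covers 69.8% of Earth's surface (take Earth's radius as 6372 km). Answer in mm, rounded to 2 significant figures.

Maros: 69.3 Gt = 6.930×10^13 kg; dividing by ρ_w = 1025 kg m⁻³ gives 6.761×10^10 m³ of water.
Spread over 3.56×10^14 m² of ocean, Δh = 6.761×10^10 / 3.56×10^14 = 1.90×10^-4 m = 0.19 mm.

≈ 0.19 mm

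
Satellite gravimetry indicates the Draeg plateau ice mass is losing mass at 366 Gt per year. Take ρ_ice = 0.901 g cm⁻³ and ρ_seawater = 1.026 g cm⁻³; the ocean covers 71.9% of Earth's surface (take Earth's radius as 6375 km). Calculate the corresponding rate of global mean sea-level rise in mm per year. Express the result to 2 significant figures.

≈ 0.97 mm/yr

ρ_w = 1.026 g cm⁻³ = 1026 kg m⁻³. Annual water volume added = 366 Gt / ρ_w = 3.660×10^14 kg / 1026 kg m⁻³ = 3.567×10^11 m³.
Δh per year = 3.567×10^11 / 3.67×10^14 = 9.71×10^-4 m = 0.97 mm.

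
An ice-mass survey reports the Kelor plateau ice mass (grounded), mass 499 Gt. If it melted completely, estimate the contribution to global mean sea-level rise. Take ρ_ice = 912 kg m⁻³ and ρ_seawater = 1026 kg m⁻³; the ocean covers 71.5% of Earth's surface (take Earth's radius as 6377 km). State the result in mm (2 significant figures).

Kelor: 499 Gt = 4.990×10^14 kg; dividing by ρ_w = 1026 kg m⁻³ gives 4.864×10^11 m³ of water.
Spread over 3.65×10^14 m² of ocean, Δh = 4.864×10^11 / 3.65×10^14 = 1.33×10^-3 m = 1.3 mm.

≈ 1.3 mm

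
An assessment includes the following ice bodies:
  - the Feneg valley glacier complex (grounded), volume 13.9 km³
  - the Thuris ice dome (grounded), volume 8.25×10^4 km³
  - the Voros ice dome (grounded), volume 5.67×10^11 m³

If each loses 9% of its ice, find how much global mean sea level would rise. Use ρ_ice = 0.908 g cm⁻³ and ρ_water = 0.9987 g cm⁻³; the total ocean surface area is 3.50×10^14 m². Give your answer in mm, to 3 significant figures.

Feneg: 0.09 × 13.9 km³ × (908/998.7) = 1.137 km³ of water.
Thuris: 0.09 × 8.25×10^4 km³ × (908/998.7) = 6751 km³ of water.
Voros: 0.09 × 5.67×10^11 m³ × (908/998.7) = 4.640×10^10 m³ of water.
Total added water ≈ 6.798×10^12 m³ over 3.50×10^14 m² → Δh = 0.0194 m = 19.4 mm.

≈ 19.4 mm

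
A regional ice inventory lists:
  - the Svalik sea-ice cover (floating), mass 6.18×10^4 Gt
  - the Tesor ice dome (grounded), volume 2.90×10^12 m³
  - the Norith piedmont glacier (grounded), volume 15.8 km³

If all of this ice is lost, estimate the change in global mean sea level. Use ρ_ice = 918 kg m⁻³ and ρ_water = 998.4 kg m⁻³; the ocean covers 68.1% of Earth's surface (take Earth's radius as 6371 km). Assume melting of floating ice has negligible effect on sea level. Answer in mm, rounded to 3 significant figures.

≈ 7.72 mm

The Svalik sea-ice cover is floating and already displaces its own weight of water, so its melt adds essentially nothing to sea level.
Tesor: 2.90×10^12 m³ × (918/998.4) = 2.666×10^12 m³ of water.
Norith: 15.8 km³ × (918/998.4) = 14.53 km³ of water.
Total added water ≈ 2.681×10^12 m³ over 3.47×10^14 m² → Δh = 7.72×10^-3 m = 7.72 mm.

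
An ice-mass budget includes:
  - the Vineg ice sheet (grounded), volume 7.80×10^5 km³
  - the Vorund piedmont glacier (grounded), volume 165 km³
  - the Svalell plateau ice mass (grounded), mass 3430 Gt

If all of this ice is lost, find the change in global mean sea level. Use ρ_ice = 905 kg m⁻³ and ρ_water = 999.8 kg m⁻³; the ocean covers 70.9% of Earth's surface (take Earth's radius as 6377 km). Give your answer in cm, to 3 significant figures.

Vineg: 7.80×10^5 km³ × (905/999.8) = 7.060×10^5 km³ of water.
Vorund: 165 km³ × (905/999.8) = 149.4 km³ of water.
Svalell: 3430 Gt = 3.430×10^15 kg; dividing by ρ_w = 999.8 kg m⁻³ gives 3.431×10^12 m³ of water.
Total added water ≈ 7.096×10^14 m³ over 3.62×10^14 m² → Δh = 1.96 m = 196 cm.

≈ 196 cm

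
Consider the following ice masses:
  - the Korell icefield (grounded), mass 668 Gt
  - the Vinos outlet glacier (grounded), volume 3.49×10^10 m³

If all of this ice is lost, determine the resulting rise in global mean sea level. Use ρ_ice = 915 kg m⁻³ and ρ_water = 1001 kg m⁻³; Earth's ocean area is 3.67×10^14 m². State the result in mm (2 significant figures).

≈ 1.9 mm

Korell: 668 Gt = 6.680×10^14 kg; dividing by ρ_w = 1001 kg m⁻³ gives 6.673×10^11 m³ of water.
Vinos: 3.49×10^10 m³ × (915/1001) = 3.190×10^10 m³ of water.
Total added water ≈ 6.992×10^11 m³ over 3.67×10^14 m² → Δh = 1.91×10^-3 m = 1.9 mm.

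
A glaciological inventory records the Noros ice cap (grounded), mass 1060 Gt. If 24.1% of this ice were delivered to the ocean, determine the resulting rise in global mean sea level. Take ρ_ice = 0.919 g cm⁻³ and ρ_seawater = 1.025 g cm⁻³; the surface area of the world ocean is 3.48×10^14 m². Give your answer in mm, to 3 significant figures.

Noros: 0.241 × 1060 Gt = 2.555×10^14 kg; dividing by ρ_w = 1.025 g cm⁻³ = 1025 kg m⁻³ gives 2.492×10^11 m³ of water.
Spread over 3.48×10^14 m² of ocean, Δh = 2.492×10^11 / 3.48×10^14 = 7.16×10^-4 m = 0.716 mm.

≈ 0.716 mm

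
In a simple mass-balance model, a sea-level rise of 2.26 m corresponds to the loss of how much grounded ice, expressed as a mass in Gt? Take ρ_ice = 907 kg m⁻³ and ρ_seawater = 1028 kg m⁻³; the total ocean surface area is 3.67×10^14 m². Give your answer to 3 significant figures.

≈ 8.53×10^5 Gt

Required water volume = Δh × A = 2.26 m × 3.67×10^14 m² = 8.294×10^14 m³.
ρ_w = 1028 kg m⁻³, so the mass of water = 8.294×10^14 m³ × 1028 kg m⁻³ = 8.526×10^17 kg = 8.53×10^5 Gt (and the same mass of ice, by conservation).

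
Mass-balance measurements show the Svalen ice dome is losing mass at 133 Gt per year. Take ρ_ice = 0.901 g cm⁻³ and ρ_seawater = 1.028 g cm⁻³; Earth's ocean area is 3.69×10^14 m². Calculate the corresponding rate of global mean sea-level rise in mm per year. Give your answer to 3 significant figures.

≈ 0.351 mm/yr

ρ_w = 1.028 g cm⁻³ = 1028 kg m⁻³. Annual water volume added = 133 Gt / ρ_w = 1.330×10^14 kg / 1028 kg m⁻³ = 1.294×10^11 m³.
Δh per year = 1.294×10^11 / 3.69×10^14 = 3.51×10^-4 m = 0.351 mm.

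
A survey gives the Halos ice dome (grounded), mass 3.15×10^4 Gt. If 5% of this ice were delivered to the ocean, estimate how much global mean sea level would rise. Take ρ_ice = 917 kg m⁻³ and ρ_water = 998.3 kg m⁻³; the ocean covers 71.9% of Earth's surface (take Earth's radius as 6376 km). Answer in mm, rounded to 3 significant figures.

≈ 4.30 mm

Halos: 0.05 × 3.15×10^4 Gt = 1.575×10^15 kg; dividing by ρ_w = 998.3 kg m⁻³ gives 1.578×10^12 m³ of water.
Spread over 3.67×10^14 m² of ocean, Δh = 1.578×10^12 / 3.67×10^14 = 4.30×10^-3 m = 4.30 mm.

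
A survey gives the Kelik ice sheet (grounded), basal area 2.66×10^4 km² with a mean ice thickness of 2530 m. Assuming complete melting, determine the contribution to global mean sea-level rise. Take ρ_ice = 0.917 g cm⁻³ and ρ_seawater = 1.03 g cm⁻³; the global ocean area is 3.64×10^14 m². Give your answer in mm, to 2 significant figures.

Kelik: ice volume = 2.66×10^4 km² × 2530 m = 6.730×10^4 km³; 6.730×10^4 × (917/1030) = 5.991×10^4 km³ of water.
Spread over 3.64×10^14 m² of ocean, Δh = 5.991×10^13 / 3.64×10^14 = 0.165 m = 160 mm.

≈ 160 mm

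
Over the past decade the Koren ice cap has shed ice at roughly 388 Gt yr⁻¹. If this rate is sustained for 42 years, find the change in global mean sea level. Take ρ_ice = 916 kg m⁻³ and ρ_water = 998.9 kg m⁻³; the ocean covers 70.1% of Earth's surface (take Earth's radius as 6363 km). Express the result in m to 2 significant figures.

≈ 0.046 m

Total mass lost = 388 Gt/yr × 42 yr = 1.630×10^4 Gt = 1.630×10^16 kg.
ρ_w = 998.9 kg m⁻³, so water volume = 1.630×10^16 / 998.9 = 1.631×10^13 m³.
Δh = 1.631×10^13 / 3.57×10^14 = 0.0457 m.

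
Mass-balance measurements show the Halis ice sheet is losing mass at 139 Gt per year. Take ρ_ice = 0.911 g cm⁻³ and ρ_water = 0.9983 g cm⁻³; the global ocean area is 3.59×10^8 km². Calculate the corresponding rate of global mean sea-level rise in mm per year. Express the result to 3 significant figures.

ρ_w = 0.9983 g cm⁻³ = 998.3 kg m⁻³. Annual water volume added = 139 Gt / ρ_w = 1.390×10^14 kg / 998.3 kg m⁻³ = 1.392×10^11 m³.
Δh per year = 1.392×10^11 / 3.59×10^14 = 3.88×10^-4 m = 0.388 mm.

≈ 0.388 mm/yr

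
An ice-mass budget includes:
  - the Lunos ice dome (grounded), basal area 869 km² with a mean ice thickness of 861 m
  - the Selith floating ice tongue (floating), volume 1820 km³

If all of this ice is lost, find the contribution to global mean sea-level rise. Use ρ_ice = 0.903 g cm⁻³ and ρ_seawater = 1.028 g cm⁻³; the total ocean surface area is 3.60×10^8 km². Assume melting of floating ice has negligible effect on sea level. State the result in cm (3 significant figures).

≈ 0.183 cm

Lunos: ice volume = 869 km² × 861 m = 748.2 km³; 748.2 × (903/1028) = 657.2 km³ of water.
The Selith floating ice tongue is floating and already displaces its own weight of water, so its melt adds essentially nothing to sea level.
Total added water ≈ 6.572×10^11 m³ over 3.60×10^14 m² → Δh = 1.83×10^-3 m = 0.183 cm.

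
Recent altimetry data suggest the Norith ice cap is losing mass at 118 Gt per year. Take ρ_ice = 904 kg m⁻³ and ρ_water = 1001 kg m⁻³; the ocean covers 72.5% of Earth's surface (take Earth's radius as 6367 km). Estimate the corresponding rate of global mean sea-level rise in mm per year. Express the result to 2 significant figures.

ρ_w = 1001 kg m⁻³. Annual water volume added = 118 Gt / ρ_w = 1.180×10^14 kg / 1001 kg m⁻³ = 1.179×10^11 m³.
Δh per year = 1.179×10^11 / 3.69×10^14 = 3.19×10^-4 m = 0.32 mm.

≈ 0.32 mm/yr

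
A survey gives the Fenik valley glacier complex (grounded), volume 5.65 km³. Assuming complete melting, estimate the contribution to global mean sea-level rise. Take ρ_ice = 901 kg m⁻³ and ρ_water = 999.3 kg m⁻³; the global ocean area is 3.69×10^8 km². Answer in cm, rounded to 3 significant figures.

≈ 1.38×10^-3 cm

Fenik: 5.65 km³ × (901/999.3) = 5.094 km³ of water.
Spread over 3.69×10^14 m² of ocean, Δh = 5.094×10^9 / 3.69×10^14 = 1.38×10^-5 m = 1.38×10^-3 cm.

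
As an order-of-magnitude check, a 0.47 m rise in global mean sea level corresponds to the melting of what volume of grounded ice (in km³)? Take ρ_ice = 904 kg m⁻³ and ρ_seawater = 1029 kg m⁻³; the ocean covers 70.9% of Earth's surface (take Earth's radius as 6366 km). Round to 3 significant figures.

Required water volume = Δh × A = 0.47 m × 3.61×10^14 m² = 1.697×10^14 m³ = 1.697×10^5 km³.
Ice volume = water volume × ρ_w/ρ_ice = 1.697×10^5 × 1029/904 = 1.93×10^5 km³.

≈ 1.93×10^5 km³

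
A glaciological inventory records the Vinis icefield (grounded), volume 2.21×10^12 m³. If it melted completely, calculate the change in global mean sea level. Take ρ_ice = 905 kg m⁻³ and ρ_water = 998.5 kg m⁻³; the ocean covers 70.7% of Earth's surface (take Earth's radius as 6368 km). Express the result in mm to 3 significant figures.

≈ 5.56 mm

Vinis: 2.21×10^12 m³ × (905/998.5) = 2.003×10^12 m³ of water.
Spread over 3.60×10^14 m² of ocean, Δh = 2.003×10^12 / 3.60×10^14 = 5.56×10^-3 m = 5.56 mm.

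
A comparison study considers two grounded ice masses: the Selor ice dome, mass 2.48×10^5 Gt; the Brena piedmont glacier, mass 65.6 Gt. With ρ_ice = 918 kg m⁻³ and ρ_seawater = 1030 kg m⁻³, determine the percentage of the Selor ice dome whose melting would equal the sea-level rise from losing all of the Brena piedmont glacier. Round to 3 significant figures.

≈ 0.0265 %

Equal sea-level rise means equal mass of meltwater, i.e. equal mass of ice lost.
Ice mass of Brena: 6.560×10^13 kg; ice mass of Selor: 2.480×10^17 kg.
Fraction required = 6.560×10^13 / 2.480×10^17 = 2.65×10^-4 → 0.0265 %.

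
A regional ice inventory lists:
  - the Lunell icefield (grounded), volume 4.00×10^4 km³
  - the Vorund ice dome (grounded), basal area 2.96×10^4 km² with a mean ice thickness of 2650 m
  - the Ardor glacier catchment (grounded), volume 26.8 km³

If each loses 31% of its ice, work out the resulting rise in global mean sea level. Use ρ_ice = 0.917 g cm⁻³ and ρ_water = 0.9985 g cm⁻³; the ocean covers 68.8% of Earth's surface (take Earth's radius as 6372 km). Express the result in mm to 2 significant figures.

Lunell: 0.31 × 4.00×10^4 km³ × (917/998.5) = 1.139×10^4 km³ of water.
Vorund: ice volume = 2.96×10^4 km² × 2650 m = 7.844×10^4 km³; 0.31 × 7.844×10^4 × (917/998.5) = 2.233×10^4 km³ of water.
Ardor: 0.31 × 26.8 km³ × (917/998.5) = 7.630 km³ of water.
Total added water ≈ 3.373×10^13 m³ over 3.51×10^14 m² → Δh = 0.0961 m = 96 mm.

≈ 96 mm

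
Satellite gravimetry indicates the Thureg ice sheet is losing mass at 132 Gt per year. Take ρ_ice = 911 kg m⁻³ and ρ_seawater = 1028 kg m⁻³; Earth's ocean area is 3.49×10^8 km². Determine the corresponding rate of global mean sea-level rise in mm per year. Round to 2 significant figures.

ρ_w = 1028 kg m⁻³. Annual water volume added = 132 Gt / ρ_w = 1.320×10^14 kg / 1028 kg m⁻³ = 1.284×10^11 m³.
Δh per year = 1.284×10^11 / 3.49×10^14 = 3.68×10^-4 m = 0.37 mm.

≈ 0.37 mm/yr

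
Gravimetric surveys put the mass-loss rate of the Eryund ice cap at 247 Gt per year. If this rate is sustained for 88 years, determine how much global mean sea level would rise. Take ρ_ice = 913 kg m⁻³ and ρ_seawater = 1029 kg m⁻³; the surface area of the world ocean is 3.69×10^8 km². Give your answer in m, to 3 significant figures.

Total mass lost = 247 Gt/yr × 88 yr = 2.174×10^4 Gt = 2.174×10^16 kg.
ρ_w = 1029 kg m⁻³, so water volume = 2.174×10^16 / 1029 = 2.112×10^13 m³.
Δh = 2.112×10^13 / 3.69×10^14 = 0.0572 m.

≈ 0.0572 m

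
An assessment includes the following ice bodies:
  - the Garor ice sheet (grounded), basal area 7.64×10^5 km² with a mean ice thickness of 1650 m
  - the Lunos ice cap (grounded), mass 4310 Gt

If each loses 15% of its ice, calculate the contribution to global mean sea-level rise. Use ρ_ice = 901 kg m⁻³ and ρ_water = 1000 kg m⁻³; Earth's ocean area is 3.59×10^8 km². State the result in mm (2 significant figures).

Garor: ice volume = 7.64×10^5 km² × 1650 m = 1.261×10^6 km³; 0.15 × 1.261×10^6 × (901/1000) = 1.704×10^5 km³ of water.
Lunos: 0.15 × 4310 Gt = 6.465×10^14 kg; dividing by ρ_w = 1000 kg m⁻³ gives 6.465×10^11 m³ of water.
Total added water ≈ 1.710×10^14 m³ over 3.59×10^14 m² → Δh = 0.476 m = 480 mm.

≈ 480 mm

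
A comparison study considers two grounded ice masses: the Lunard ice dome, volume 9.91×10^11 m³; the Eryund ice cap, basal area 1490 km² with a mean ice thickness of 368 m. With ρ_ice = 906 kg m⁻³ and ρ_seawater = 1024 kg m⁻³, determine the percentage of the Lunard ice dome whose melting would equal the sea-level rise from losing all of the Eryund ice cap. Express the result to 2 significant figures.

≈ 55 %

Equal sea-level rise means equal mass of meltwater, i.e. equal mass of ice lost.
Ice mass of Eryund: 4.968×10^14 kg; ice mass of Lunard: 8.978×10^14 kg.
Fraction required = 4.968×10^14 / 8.978×10^14 = 0.553 → 55 %.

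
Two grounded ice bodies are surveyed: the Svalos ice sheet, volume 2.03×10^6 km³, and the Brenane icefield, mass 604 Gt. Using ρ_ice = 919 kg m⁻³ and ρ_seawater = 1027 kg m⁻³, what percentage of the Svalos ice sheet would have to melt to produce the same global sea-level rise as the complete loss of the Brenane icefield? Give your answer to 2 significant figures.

Equal sea-level rise means equal mass of meltwater, i.e. equal mass of ice lost.
Ice mass of Brenane: 6.040×10^14 kg; ice mass of Svalos: 1.866×10^18 kg.
Fraction required = 6.040×10^14 / 1.866×10^18 = 3.24×10^-4 → 0.032 %.

≈ 0.032 %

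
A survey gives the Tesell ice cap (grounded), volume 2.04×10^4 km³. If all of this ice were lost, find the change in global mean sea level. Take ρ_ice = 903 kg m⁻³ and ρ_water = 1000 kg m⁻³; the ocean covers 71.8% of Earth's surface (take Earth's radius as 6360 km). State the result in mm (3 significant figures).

Tesell: 2.04×10^4 km³ × (903/1000) = 1.842×10^4 km³ of water.
Spread over 3.65×10^14 m² of ocean, Δh = 1.842×10^13 / 3.65×10^14 = 0.0505 m = 50.5 mm.

≈ 50.5 mm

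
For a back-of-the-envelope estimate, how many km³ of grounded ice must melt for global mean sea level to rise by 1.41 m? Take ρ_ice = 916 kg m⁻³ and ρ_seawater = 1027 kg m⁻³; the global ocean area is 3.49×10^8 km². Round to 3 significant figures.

≈ 5.52×10^5 km³

Required water volume = Δh × A = 1.41 m × 3.49×10^14 m² = 4.921×10^14 m³ = 4.921×10^5 km³.
Ice volume = water volume × ρ_w/ρ_ice = 4.921×10^5 × 1027/916 = 5.52×10^5 km³.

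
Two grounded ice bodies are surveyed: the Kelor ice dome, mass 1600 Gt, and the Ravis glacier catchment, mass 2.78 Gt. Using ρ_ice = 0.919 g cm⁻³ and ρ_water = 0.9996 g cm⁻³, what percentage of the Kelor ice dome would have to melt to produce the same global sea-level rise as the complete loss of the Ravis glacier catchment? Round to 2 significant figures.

≈ 0.17 %

Equal sea-level rise means equal mass of meltwater, i.e. equal mass of ice lost.
Ice mass of Ravis: 2.780×10^12 kg; ice mass of Kelor: 1.600×10^15 kg.
Fraction required = 2.780×10^12 / 1.600×10^15 = 1.74×10^-3 → 0.17 %.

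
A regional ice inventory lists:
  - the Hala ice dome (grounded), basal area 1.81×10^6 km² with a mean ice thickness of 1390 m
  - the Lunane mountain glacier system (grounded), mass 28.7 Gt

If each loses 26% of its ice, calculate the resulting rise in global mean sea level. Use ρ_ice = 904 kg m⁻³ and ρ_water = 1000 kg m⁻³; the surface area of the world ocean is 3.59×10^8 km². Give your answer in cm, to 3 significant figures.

Hala: ice volume = 1.81×10^6 km² × 1390 m = 2.516×10^6 km³; 0.26 × 2.516×10^6 × (904/1000) = 5.913×10^5 km³ of water.
Lunane: 0.26 × 28.7 Gt = 7.462×10^12 kg; dividing by ρ_w = 1000 kg m⁻³ gives 7.462×10^9 m³ of water.
Total added water ≈ 5.913×10^14 m³ over 3.59×10^14 m² → Δh = 1.65 m = 165 cm.

≈ 165 cm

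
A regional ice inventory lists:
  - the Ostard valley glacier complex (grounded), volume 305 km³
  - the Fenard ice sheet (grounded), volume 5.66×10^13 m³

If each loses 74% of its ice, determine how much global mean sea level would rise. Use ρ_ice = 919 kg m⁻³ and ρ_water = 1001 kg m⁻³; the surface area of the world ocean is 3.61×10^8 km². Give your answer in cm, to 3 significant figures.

≈ 10.7 cm

Ostard: 0.74 × 305 km³ × (919/1001) = 207.2 km³ of water.
Fenard: 0.74 × 5.66×10^13 m³ × (919/1001) = 3.845×10^13 m³ of water.
Total added water ≈ 3.866×10^13 m³ over 3.61×10^14 m² → Δh = 0.107 m = 10.7 cm.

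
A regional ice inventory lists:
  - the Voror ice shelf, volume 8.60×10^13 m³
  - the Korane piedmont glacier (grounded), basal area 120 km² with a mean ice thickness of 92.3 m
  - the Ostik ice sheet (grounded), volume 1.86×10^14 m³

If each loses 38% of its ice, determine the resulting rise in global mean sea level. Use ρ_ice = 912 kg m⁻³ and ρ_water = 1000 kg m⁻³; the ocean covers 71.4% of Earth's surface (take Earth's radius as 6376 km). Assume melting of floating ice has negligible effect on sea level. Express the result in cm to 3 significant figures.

≈ 17.7 cm

The Voror ice shelf is floating and already displaces its own weight of water, so its melt adds essentially nothing to sea level.
Korane: ice volume = 120 km² × 92.3 m = 11.08 km³; 0.38 × 11.08 × (912/1000) = 3.838 km³ of water.
Ostik: 0.38 × 1.86×10^14 m³ × (912/1000) = 6.446×10^13 m³ of water.
Total added water ≈ 6.446×10^13 m³ over 3.65×10^14 m² → Δh = 0.177 m = 17.7 cm.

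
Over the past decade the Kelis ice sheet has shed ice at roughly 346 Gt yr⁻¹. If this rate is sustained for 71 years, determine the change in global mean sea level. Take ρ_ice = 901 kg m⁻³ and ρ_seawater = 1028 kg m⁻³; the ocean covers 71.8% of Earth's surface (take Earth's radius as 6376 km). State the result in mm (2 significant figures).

Total mass lost = 346 Gt/yr × 71 yr = 2.457×10^4 Gt = 2.457×10^16 kg.
ρ_w = 1028 kg m⁻³, so water volume = 2.457×10^16 / 1028 = 2.390×10^13 m³.
Δh = 2.390×10^13 / 3.67×10^14 = 0.0651 m = 65 mm.

≈ 65 mm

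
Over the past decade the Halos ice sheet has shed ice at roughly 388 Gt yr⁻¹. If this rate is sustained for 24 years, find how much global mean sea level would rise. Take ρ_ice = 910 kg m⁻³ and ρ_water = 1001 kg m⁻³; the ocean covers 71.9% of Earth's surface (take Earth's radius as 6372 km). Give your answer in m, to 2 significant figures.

≈ 0.025 m

Total mass lost = 388 Gt/yr × 24 yr = 9312 Gt = 9.312×10^15 kg.
ρ_w = 1001 kg m⁻³, so water volume = 9.312×10^15 / 1001 = 9.303×10^12 m³.
Δh = 9.303×10^12 / 3.67×10^14 = 0.0254 m.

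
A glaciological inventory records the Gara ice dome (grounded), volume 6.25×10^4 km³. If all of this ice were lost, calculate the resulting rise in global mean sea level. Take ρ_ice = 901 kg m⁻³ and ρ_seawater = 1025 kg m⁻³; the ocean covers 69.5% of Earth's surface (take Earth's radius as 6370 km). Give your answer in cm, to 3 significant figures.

Gara: 6.25×10^4 km³ × (901/1025) = 5.494×10^4 km³ of water.
Spread over 3.54×10^14 m² of ocean, Δh = 5.494×10^13 / 3.54×10^14 = 0.155 m = 15.5 cm.

≈ 15.5 cm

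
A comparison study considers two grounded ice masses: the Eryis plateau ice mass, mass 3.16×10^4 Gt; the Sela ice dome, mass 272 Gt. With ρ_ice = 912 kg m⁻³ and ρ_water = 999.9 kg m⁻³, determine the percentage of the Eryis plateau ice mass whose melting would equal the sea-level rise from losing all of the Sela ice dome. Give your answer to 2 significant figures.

Equal sea-level rise means equal mass of meltwater, i.e. equal mass of ice lost.
Ice mass of Sela: 2.720×10^14 kg; ice mass of Eryis: 3.160×10^16 kg.
Fraction required = 2.720×10^14 / 3.160×10^16 = 8.61×10^-3 → 0.86 %.

≈ 0.86 %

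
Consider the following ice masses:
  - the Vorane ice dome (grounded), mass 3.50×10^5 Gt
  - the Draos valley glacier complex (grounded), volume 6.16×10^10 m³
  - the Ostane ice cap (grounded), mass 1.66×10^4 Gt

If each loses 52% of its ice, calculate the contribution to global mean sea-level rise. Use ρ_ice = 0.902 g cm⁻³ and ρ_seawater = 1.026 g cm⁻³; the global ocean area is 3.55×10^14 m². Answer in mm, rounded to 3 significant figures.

Vorane: 0.52 × 3.50×10^5 Gt = 1.820×10^17 kg; dividing by ρ_w = 1.026 g cm⁻³ = 1026 kg m⁻³ gives 1.774×10^14 m³ of water.
Draos: 0.52 × 6.16×10^10 m³ × (902/1026) = 2.816×10^10 m³ of water.
Ostane: 0.52 × 1.66×10^4 Gt = 8.632×10^15 kg; dividing by ρ_w = 1026 kg m⁻³ gives 8.413×10^12 m³ of water.
Total added water ≈ 1.858×10^14 m³ over 3.55×10^14 m² → Δh = 0.523 m = 523 mm.

≈ 523 mm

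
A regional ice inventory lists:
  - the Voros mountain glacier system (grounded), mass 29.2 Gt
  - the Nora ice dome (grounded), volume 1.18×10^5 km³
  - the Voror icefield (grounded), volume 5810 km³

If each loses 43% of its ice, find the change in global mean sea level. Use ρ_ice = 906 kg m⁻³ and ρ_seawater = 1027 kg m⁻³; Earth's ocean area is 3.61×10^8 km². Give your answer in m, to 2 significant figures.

≈ 0.13 m

Voros: 0.43 × 29.2 Gt = 1.256×10^13 kg; dividing by ρ_w = 1027 kg m⁻³ gives 1.223×10^10 m³ of water.
Nora: 0.43 × 1.18×10^5 km³ × (906/1027) = 4.476×10^4 km³ of water.
Voror: 0.43 × 5810 km³ × (906/1027) = 2204 km³ of water.
Total added water ≈ 4.698×10^13 m³ over 3.61×10^14 m² → Δh = 0.130 m.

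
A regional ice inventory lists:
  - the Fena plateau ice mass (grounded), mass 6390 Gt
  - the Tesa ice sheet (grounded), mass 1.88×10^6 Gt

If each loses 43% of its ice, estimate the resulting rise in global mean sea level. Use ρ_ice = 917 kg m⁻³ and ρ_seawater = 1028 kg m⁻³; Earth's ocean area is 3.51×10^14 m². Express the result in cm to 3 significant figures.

Fena: 0.43 × 6390 Gt = 2.748×10^15 kg; dividing by ρ_w = 1028 kg m⁻³ gives 2.673×10^12 m³ of water.
Tesa: 0.43 × 1.88×10^6 Gt = 8.084×10^17 kg; dividing by ρ_w = 1028 kg m⁻³ gives 7.864×10^14 m³ of water.
Total added water ≈ 7.891×10^14 m³ over 3.51×10^14 m² → Δh = 2.25 m = 225 cm.

≈ 225 cm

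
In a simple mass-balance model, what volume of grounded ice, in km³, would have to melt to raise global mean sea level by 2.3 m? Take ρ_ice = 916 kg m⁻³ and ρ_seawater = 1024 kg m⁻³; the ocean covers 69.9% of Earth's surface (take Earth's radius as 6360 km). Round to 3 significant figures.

Required water volume = Δh × A = 2.3 m × 3.55×10^14 m² = 8.172×10^14 m³ = 8.172×10^5 km³.
Ice volume = water volume × ρ_w/ρ_ice = 8.172×10^5 × 1024/916 = 9.14×10^5 km³.

≈ 9.14×10^5 km³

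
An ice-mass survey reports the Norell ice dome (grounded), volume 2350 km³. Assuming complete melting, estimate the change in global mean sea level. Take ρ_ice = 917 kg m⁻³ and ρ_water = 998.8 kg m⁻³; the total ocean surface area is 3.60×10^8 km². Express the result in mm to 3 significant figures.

≈ 5.99 mm

Norell: 2350 km³ × (917/998.8) = 2158 km³ of water.
Spread over 3.60×10^14 m² of ocean, Δh = 2.158×10^12 / 3.60×10^14 = 5.99×10^-3 m = 5.99 mm.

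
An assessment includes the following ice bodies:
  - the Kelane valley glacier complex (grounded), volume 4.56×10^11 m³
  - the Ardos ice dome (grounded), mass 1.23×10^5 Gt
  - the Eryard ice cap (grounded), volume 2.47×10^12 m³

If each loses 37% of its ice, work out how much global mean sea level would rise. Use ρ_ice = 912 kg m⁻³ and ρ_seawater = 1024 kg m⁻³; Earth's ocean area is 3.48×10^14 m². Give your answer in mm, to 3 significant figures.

≈ 130 mm

Kelane: 0.37 × 4.56×10^11 m³ × (912/1024) = 1.503×10^11 m³ of water.
Ardos: 0.37 × 1.23×10^5 Gt = 4.551×10^16 kg; dividing by ρ_w = 1024 kg m⁻³ gives 4.444×10^13 m³ of water.
Eryard: 0.37 × 2.47×10^12 m³ × (912/1024) = 8.139×10^11 m³ of water.
Total added water ≈ 4.541×10^13 m³ over 3.48×10^14 m² → Δh = 0.130 m = 130 mm.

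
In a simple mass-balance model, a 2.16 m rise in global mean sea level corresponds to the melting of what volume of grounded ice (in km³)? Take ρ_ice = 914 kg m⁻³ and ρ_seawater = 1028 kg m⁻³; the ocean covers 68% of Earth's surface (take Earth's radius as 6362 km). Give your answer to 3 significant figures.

≈ 8.40×10^5 km³

Required water volume = Δh × A = 2.16 m × 3.46×10^14 m² = 7.471×10^14 m³ = 7.471×10^5 km³.
Ice volume = water volume × ρ_w/ρ_ice = 7.471×10^5 × 1028/914 = 8.40×10^5 km³.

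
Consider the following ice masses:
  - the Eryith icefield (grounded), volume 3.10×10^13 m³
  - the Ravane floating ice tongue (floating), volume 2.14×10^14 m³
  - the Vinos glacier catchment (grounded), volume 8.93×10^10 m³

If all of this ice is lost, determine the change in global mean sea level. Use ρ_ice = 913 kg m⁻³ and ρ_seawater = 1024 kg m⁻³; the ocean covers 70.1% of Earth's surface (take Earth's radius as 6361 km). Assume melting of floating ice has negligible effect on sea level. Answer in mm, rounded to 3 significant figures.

Eryith: 3.10×10^13 m³ × (913/1024) = 2.764×10^13 m³ of water.
The Ravane floating ice tongue is floating and already displaces its own weight of water, so its melt adds essentially nothing to sea level.
Vinos: 8.93×10^10 m³ × (913/1024) = 7.962×10^10 m³ of water.
Total added water ≈ 2.772×10^13 m³ over 3.56×10^14 m² → Δh = 0.0778 m = 77.8 mm.

≈ 77.8 mm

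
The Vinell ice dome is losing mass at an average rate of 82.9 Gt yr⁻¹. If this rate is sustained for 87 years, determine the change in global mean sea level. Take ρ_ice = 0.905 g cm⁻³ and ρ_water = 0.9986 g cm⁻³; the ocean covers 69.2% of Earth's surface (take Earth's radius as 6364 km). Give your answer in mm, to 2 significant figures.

Total mass lost = 82.9 Gt/yr × 87 yr = 7212 Gt = 7.212×10^15 kg.
ρ_w = 0.9986 g cm⁻³ = 998.6 kg m⁻³, so water volume = 7.212×10^15 / 998.6 = 7.222×10^12 m³.
Δh = 7.222×10^12 / 3.52×10^14 = 0.0205 m = 21 mm.

≈ 21 mm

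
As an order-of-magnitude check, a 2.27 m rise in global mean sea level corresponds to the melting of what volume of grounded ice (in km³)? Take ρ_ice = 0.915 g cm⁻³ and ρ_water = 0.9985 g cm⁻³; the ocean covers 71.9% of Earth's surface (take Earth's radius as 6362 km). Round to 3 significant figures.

≈ 9.06×10^5 km³

Required water volume = Δh × A = 2.27 m × 3.66×10^14 m² = 8.301×10^14 m³ = 8.301×10^5 km³.
Ice volume = water volume × ρ_w/ρ_ice = 8.301×10^5 × 998.5/915 = 9.06×10^5 km³.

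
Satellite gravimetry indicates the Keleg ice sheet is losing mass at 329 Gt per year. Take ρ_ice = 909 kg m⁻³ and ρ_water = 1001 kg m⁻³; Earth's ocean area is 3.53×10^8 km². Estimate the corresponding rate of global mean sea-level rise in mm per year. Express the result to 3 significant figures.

≈ 0.931 mm/yr

ρ_w = 1001 kg m⁻³. Annual water volume added = 329 Gt / ρ_w = 3.290×10^14 kg / 1001 kg m⁻³ = 3.287×10^11 m³.
Δh per year = 3.287×10^11 / 3.53×10^14 = 9.31×10^-4 m = 0.931 mm.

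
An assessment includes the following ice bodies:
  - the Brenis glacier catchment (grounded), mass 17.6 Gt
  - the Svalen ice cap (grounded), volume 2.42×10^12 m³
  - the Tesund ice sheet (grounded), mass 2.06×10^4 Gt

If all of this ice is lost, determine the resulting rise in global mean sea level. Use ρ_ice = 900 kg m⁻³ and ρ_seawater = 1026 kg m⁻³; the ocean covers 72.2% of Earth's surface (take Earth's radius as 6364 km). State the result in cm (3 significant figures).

≈ 6.05 cm

Brenis: 17.6 Gt = 1.760×10^13 kg; dividing by ρ_w = 1026 kg m⁻³ gives 1.715×10^10 m³ of water.
Svalen: 2.42×10^12 m³ × (900/1026) = 2.123×10^12 m³ of water.
Tesund: 2.06×10^4 Gt = 2.060×10^16 kg; dividing by ρ_w = 1026 kg m⁻³ gives 2.008×10^13 m³ of water.
Total added water ≈ 2.222×10^13 m³ over 3.67×10^14 m² → Δh = 0.0605 m = 6.05 cm.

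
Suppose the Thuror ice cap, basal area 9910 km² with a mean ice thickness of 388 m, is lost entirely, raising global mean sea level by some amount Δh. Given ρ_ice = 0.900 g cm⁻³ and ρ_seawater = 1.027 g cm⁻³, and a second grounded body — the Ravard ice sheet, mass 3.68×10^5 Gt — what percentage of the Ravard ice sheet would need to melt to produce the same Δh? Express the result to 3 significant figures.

Equal sea-level rise means equal mass of meltwater, i.e. equal mass of ice lost.
Ice mass of Thuror: 3.461×10^15 kg; ice mass of Ravard: 3.680×10^17 kg.
Fraction required = 3.461×10^15 / 3.680×10^17 = 9.40×10^-3 → 0.940 %.

≈ 0.940 %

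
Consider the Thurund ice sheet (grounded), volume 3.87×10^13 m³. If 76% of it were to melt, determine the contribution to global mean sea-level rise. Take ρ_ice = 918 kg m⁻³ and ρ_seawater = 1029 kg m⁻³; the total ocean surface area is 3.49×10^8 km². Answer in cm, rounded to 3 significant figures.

≈ 7.52 cm

Thurund: 0.76 × 3.87×10^13 m³ × (918/1029) = 2.624×10^13 m³ of water.
Spread over 3.49×10^14 m² of ocean, Δh = 2.624×10^13 / 3.49×10^14 = 0.0752 m = 7.52 cm.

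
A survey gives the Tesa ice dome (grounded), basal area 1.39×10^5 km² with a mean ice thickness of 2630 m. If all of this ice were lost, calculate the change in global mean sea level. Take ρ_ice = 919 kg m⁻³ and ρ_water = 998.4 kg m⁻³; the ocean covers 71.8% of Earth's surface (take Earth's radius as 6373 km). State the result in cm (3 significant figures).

Tesa: ice volume = 1.39×10^5 km² × 2630 m = 3.656×10^5 km³; 3.656×10^5 × (919/998.4) = 3.365×10^5 km³ of water.
Spread over 3.66×10^14 m² of ocean, Δh = 3.365×10^14 / 3.66×10^14 = 0.918 m = 91.8 cm.

≈ 91.8 cm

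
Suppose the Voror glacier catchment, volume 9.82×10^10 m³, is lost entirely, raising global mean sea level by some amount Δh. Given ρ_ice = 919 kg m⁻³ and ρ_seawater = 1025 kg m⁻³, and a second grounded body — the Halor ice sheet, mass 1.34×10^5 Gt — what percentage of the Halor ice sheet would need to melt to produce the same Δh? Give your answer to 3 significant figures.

Equal sea-level rise means equal mass of meltwater, i.e. equal mass of ice lost.
Ice mass of Voror: 9.025×10^13 kg; ice mass of Halor: 1.340×10^17 kg.
Fraction required = 9.025×10^13 / 1.340×10^17 = 6.73×10^-4 → 0.0673 %.

≈ 0.0673 %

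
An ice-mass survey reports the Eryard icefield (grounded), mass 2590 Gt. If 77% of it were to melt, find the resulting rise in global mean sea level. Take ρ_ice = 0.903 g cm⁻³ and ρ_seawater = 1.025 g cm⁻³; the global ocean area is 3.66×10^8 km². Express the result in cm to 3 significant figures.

≈ 0.532 cm

Eryard: 0.77 × 2590 Gt = 1.994×10^15 kg; dividing by ρ_w = 1.025 g cm⁻³ = 1025 kg m⁻³ gives 1.946×10^12 m³ of water.
Spread over 3.66×10^14 m² of ocean, Δh = 1.946×10^12 / 3.66×10^14 = 5.32×10^-3 m = 0.532 cm.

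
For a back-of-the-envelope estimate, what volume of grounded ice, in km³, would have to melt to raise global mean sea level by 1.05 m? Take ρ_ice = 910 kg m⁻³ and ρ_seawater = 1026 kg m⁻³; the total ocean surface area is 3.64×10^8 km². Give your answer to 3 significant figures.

Required water volume = Δh × A = 1.05 m × 3.64×10^14 m² = 3.822×10^14 m³ = 3.822×10^5 km³.
Ice volume = water volume × ρ_w/ρ_ice = 3.822×10^5 × 1026/910 = 4.31×10^5 km³.

≈ 4.31×10^5 km³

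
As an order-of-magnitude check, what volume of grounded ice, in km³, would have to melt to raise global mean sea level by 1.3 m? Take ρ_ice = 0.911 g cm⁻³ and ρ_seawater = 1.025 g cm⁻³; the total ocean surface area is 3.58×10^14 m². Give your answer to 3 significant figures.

≈ 5.24×10^5 km³

Required water volume = Δh × A = 1.3 m × 3.58×10^14 m² = 4.654×10^14 m³ = 4.654×10^5 km³.
Ice volume = water volume × ρ_w/ρ_ice = 4.654×10^5 × 1025/911 = 5.24×10^5 km³.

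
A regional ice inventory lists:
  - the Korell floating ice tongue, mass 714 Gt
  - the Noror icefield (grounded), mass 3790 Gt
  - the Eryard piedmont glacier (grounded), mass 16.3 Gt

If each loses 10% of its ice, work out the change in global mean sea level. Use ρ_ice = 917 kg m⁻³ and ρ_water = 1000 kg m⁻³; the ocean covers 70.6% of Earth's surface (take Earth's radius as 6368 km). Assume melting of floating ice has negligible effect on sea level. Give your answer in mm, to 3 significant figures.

The Korell floating ice tongue is floating and already displaces its own weight of water, so its melt adds essentially nothing to sea level.
Noror: 0.1 × 3790 Gt = 3.790×10^14 kg; dividing by ρ_w = 1000 kg m⁻³ gives 3.790×10^11 m³ of water.
Eryard: 0.1 × 16.3 Gt = 1.630×10^12 kg; dividing by ρ_w = 1000 kg m⁻³ gives 1.630×10^9 m³ of water.
Total added water ≈ 3.806×10^11 m³ over 3.60×10^14 m² → Δh = 1.06×10^-3 m = 1.06 mm.

≈ 1.06 mm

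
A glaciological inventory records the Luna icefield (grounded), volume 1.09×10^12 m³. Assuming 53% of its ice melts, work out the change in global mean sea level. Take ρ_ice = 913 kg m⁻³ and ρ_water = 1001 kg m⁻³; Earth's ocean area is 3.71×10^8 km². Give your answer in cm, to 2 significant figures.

Luna: 0.53 × 1.09×10^12 m³ × (913/1001) = 5.269×10^11 m³ of water.
Spread over 3.71×10^14 m² of ocean, Δh = 5.269×10^11 / 3.71×10^14 = 1.42×10^-3 m = 0.14 cm.

≈ 0.14 cm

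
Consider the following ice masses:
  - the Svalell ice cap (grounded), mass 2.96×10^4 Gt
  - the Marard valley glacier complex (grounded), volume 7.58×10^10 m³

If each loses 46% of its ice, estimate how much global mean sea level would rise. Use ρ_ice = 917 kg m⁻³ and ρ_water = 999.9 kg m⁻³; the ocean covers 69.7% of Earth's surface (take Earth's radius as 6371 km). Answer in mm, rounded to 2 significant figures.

Svalell: 0.46 × 2.96×10^4 Gt = 1.362×10^16 kg; dividing by ρ_w = 999.9 kg m⁻³ gives 1.362×10^13 m³ of water.
Marard: 0.46 × 7.58×10^10 m³ × (917/999.9) = 3.198×10^10 m³ of water.
Total added water ≈ 1.365×10^13 m³ over 3.56×10^14 m² → Δh = 0.0384 m = 38 mm.

≈ 38 mm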